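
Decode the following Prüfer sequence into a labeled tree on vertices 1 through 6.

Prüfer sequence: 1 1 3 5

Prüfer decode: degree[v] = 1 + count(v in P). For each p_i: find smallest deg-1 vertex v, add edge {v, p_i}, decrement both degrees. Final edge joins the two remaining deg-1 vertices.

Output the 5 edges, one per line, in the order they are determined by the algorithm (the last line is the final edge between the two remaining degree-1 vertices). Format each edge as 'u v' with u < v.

Initial degrees: {1:3, 2:1, 3:2, 4:1, 5:2, 6:1}
Step 1: smallest deg-1 vertex = 2, p_1 = 1. Add edge {1,2}. Now deg[2]=0, deg[1]=2.
Step 2: smallest deg-1 vertex = 4, p_2 = 1. Add edge {1,4}. Now deg[4]=0, deg[1]=1.
Step 3: smallest deg-1 vertex = 1, p_3 = 3. Add edge {1,3}. Now deg[1]=0, deg[3]=1.
Step 4: smallest deg-1 vertex = 3, p_4 = 5. Add edge {3,5}. Now deg[3]=0, deg[5]=1.
Final: two remaining deg-1 vertices are 5, 6. Add edge {5,6}.

Answer: 1 2
1 4
1 3
3 5
5 6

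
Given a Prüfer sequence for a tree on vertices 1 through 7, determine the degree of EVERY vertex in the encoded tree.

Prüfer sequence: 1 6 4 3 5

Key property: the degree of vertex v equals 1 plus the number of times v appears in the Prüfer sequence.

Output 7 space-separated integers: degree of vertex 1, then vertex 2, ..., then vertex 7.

Answer: 2 1 2 2 2 2 1

Derivation:
p_1 = 1: count[1] becomes 1
p_2 = 6: count[6] becomes 1
p_3 = 4: count[4] becomes 1
p_4 = 3: count[3] becomes 1
p_5 = 5: count[5] becomes 1
Degrees (1 + count): deg[1]=1+1=2, deg[2]=1+0=1, deg[3]=1+1=2, deg[4]=1+1=2, deg[5]=1+1=2, deg[6]=1+1=2, deg[7]=1+0=1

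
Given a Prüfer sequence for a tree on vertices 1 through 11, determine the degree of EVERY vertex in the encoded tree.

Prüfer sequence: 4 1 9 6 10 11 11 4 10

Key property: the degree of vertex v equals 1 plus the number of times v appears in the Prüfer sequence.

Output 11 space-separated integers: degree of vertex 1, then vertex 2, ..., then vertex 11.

Answer: 2 1 1 3 1 2 1 1 2 3 3

Derivation:
p_1 = 4: count[4] becomes 1
p_2 = 1: count[1] becomes 1
p_3 = 9: count[9] becomes 1
p_4 = 6: count[6] becomes 1
p_5 = 10: count[10] becomes 1
p_6 = 11: count[11] becomes 1
p_7 = 11: count[11] becomes 2
p_8 = 4: count[4] becomes 2
p_9 = 10: count[10] becomes 2
Degrees (1 + count): deg[1]=1+1=2, deg[2]=1+0=1, deg[3]=1+0=1, deg[4]=1+2=3, deg[5]=1+0=1, deg[6]=1+1=2, deg[7]=1+0=1, deg[8]=1+0=1, deg[9]=1+1=2, deg[10]=1+2=3, deg[11]=1+2=3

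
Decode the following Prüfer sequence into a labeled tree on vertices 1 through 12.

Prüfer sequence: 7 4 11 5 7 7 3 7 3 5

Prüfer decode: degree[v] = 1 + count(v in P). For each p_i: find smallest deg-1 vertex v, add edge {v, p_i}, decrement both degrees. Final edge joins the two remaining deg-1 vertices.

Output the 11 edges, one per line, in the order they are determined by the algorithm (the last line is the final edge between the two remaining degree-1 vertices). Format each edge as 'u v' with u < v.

Answer: 1 7
2 4
4 11
5 6
7 8
7 9
3 10
7 11
3 7
3 5
5 12

Derivation:
Initial degrees: {1:1, 2:1, 3:3, 4:2, 5:3, 6:1, 7:5, 8:1, 9:1, 10:1, 11:2, 12:1}
Step 1: smallest deg-1 vertex = 1, p_1 = 7. Add edge {1,7}. Now deg[1]=0, deg[7]=4.
Step 2: smallest deg-1 vertex = 2, p_2 = 4. Add edge {2,4}. Now deg[2]=0, deg[4]=1.
Step 3: smallest deg-1 vertex = 4, p_3 = 11. Add edge {4,11}. Now deg[4]=0, deg[11]=1.
Step 4: smallest deg-1 vertex = 6, p_4 = 5. Add edge {5,6}. Now deg[6]=0, deg[5]=2.
Step 5: smallest deg-1 vertex = 8, p_5 = 7. Add edge {7,8}. Now deg[8]=0, deg[7]=3.
Step 6: smallest deg-1 vertex = 9, p_6 = 7. Add edge {7,9}. Now deg[9]=0, deg[7]=2.
Step 7: smallest deg-1 vertex = 10, p_7 = 3. Add edge {3,10}. Now deg[10]=0, deg[3]=2.
Step 8: smallest deg-1 vertex = 11, p_8 = 7. Add edge {7,11}. Now deg[11]=0, deg[7]=1.
Step 9: smallest deg-1 vertex = 7, p_9 = 3. Add edge {3,7}. Now deg[7]=0, deg[3]=1.
Step 10: smallest deg-1 vertex = 3, p_10 = 5. Add edge {3,5}. Now deg[3]=0, deg[5]=1.
Final: two remaining deg-1 vertices are 5, 12. Add edge {5,12}.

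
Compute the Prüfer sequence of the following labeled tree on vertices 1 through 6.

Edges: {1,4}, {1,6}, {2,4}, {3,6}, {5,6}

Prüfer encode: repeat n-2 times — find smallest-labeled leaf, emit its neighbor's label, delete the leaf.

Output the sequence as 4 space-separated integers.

Answer: 4 6 1 6

Derivation:
Step 1: leaves = {2,3,5}. Remove smallest leaf 2, emit neighbor 4.
Step 2: leaves = {3,4,5}. Remove smallest leaf 3, emit neighbor 6.
Step 3: leaves = {4,5}. Remove smallest leaf 4, emit neighbor 1.
Step 4: leaves = {1,5}. Remove smallest leaf 1, emit neighbor 6.
Done: 2 vertices remain (5, 6). Sequence = [4 6 1 6]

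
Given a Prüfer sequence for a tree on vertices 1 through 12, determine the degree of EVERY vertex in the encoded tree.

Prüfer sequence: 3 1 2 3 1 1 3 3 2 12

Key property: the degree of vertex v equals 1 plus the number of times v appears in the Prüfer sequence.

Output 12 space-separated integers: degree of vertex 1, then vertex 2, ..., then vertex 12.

p_1 = 3: count[3] becomes 1
p_2 = 1: count[1] becomes 1
p_3 = 2: count[2] becomes 1
p_4 = 3: count[3] becomes 2
p_5 = 1: count[1] becomes 2
p_6 = 1: count[1] becomes 3
p_7 = 3: count[3] becomes 3
p_8 = 3: count[3] becomes 4
p_9 = 2: count[2] becomes 2
p_10 = 12: count[12] becomes 1
Degrees (1 + count): deg[1]=1+3=4, deg[2]=1+2=3, deg[3]=1+4=5, deg[4]=1+0=1, deg[5]=1+0=1, deg[6]=1+0=1, deg[7]=1+0=1, deg[8]=1+0=1, deg[9]=1+0=1, deg[10]=1+0=1, deg[11]=1+0=1, deg[12]=1+1=2

Answer: 4 3 5 1 1 1 1 1 1 1 1 2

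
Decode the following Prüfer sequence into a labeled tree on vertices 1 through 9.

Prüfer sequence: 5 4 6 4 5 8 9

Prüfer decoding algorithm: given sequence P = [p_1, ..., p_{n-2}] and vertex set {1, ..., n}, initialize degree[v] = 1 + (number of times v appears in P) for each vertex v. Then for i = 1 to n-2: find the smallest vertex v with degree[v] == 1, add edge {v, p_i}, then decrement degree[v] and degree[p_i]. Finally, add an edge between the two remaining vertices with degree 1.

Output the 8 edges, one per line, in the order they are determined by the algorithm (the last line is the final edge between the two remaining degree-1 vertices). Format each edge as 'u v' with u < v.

Answer: 1 5
2 4
3 6
4 6
4 5
5 8
7 9
8 9

Derivation:
Initial degrees: {1:1, 2:1, 3:1, 4:3, 5:3, 6:2, 7:1, 8:2, 9:2}
Step 1: smallest deg-1 vertex = 1, p_1 = 5. Add edge {1,5}. Now deg[1]=0, deg[5]=2.
Step 2: smallest deg-1 vertex = 2, p_2 = 4. Add edge {2,4}. Now deg[2]=0, deg[4]=2.
Step 3: smallest deg-1 vertex = 3, p_3 = 6. Add edge {3,6}. Now deg[3]=0, deg[6]=1.
Step 4: smallest deg-1 vertex = 6, p_4 = 4. Add edge {4,6}. Now deg[6]=0, deg[4]=1.
Step 5: smallest deg-1 vertex = 4, p_5 = 5. Add edge {4,5}. Now deg[4]=0, deg[5]=1.
Step 6: smallest deg-1 vertex = 5, p_6 = 8. Add edge {5,8}. Now deg[5]=0, deg[8]=1.
Step 7: smallest deg-1 vertex = 7, p_7 = 9. Add edge {7,9}. Now deg[7]=0, deg[9]=1.
Final: two remaining deg-1 vertices are 8, 9. Add edge {8,9}.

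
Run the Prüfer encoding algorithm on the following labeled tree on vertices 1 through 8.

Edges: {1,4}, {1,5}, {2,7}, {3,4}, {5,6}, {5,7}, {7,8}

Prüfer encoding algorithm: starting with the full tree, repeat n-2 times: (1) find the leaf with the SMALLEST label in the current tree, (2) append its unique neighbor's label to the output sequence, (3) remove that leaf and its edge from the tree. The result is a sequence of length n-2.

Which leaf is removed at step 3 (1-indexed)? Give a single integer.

Answer: 4

Derivation:
Step 1: current leaves = {2,3,6,8}. Remove leaf 2 (neighbor: 7).
Step 2: current leaves = {3,6,8}. Remove leaf 3 (neighbor: 4).
Step 3: current leaves = {4,6,8}. Remove leaf 4 (neighbor: 1).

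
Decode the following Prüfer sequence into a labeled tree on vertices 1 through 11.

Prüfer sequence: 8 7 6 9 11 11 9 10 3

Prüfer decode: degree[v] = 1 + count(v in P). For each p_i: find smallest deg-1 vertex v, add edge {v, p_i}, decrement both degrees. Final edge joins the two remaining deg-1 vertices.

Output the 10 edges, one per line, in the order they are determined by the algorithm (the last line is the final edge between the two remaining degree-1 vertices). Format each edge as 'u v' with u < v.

Answer: 1 8
2 7
4 6
5 9
6 11
7 11
8 9
9 10
3 10
3 11

Derivation:
Initial degrees: {1:1, 2:1, 3:2, 4:1, 5:1, 6:2, 7:2, 8:2, 9:3, 10:2, 11:3}
Step 1: smallest deg-1 vertex = 1, p_1 = 8. Add edge {1,8}. Now deg[1]=0, deg[8]=1.
Step 2: smallest deg-1 vertex = 2, p_2 = 7. Add edge {2,7}. Now deg[2]=0, deg[7]=1.
Step 3: smallest deg-1 vertex = 4, p_3 = 6. Add edge {4,6}. Now deg[4]=0, deg[6]=1.
Step 4: smallest deg-1 vertex = 5, p_4 = 9. Add edge {5,9}. Now deg[5]=0, deg[9]=2.
Step 5: smallest deg-1 vertex = 6, p_5 = 11. Add edge {6,11}. Now deg[6]=0, deg[11]=2.
Step 6: smallest deg-1 vertex = 7, p_6 = 11. Add edge {7,11}. Now deg[7]=0, deg[11]=1.
Step 7: smallest deg-1 vertex = 8, p_7 = 9. Add edge {8,9}. Now deg[8]=0, deg[9]=1.
Step 8: smallest deg-1 vertex = 9, p_8 = 10. Add edge {9,10}. Now deg[9]=0, deg[10]=1.
Step 9: smallest deg-1 vertex = 10, p_9 = 3. Add edge {3,10}. Now deg[10]=0, deg[3]=1.
Final: two remaining deg-1 vertices are 3, 11. Add edge {3,11}.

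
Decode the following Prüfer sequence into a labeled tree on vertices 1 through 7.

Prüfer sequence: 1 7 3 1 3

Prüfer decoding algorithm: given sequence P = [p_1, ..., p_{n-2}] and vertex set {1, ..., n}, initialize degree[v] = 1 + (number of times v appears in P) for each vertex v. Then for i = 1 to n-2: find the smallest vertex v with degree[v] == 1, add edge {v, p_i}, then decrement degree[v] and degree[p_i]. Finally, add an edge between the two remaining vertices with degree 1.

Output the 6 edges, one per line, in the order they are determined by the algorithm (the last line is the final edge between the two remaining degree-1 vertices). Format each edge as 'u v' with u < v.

Answer: 1 2
4 7
3 5
1 6
1 3
3 7

Derivation:
Initial degrees: {1:3, 2:1, 3:3, 4:1, 5:1, 6:1, 7:2}
Step 1: smallest deg-1 vertex = 2, p_1 = 1. Add edge {1,2}. Now deg[2]=0, deg[1]=2.
Step 2: smallest deg-1 vertex = 4, p_2 = 7. Add edge {4,7}. Now deg[4]=0, deg[7]=1.
Step 3: smallest deg-1 vertex = 5, p_3 = 3. Add edge {3,5}. Now deg[5]=0, deg[3]=2.
Step 4: smallest deg-1 vertex = 6, p_4 = 1. Add edge {1,6}. Now deg[6]=0, deg[1]=1.
Step 5: smallest deg-1 vertex = 1, p_5 = 3. Add edge {1,3}. Now deg[1]=0, deg[3]=1.
Final: two remaining deg-1 vertices are 3, 7. Add edge {3,7}.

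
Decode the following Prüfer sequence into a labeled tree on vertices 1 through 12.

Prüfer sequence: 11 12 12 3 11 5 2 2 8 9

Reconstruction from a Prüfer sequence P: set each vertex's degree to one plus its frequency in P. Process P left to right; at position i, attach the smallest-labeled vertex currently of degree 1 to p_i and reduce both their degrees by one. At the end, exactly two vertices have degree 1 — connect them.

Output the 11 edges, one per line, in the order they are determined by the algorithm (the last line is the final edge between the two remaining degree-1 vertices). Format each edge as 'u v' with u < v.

Answer: 1 11
4 12
6 12
3 7
3 11
5 10
2 5
2 11
2 8
8 9
9 12

Derivation:
Initial degrees: {1:1, 2:3, 3:2, 4:1, 5:2, 6:1, 7:1, 8:2, 9:2, 10:1, 11:3, 12:3}
Step 1: smallest deg-1 vertex = 1, p_1 = 11. Add edge {1,11}. Now deg[1]=0, deg[11]=2.
Step 2: smallest deg-1 vertex = 4, p_2 = 12. Add edge {4,12}. Now deg[4]=0, deg[12]=2.
Step 3: smallest deg-1 vertex = 6, p_3 = 12. Add edge {6,12}. Now deg[6]=0, deg[12]=1.
Step 4: smallest deg-1 vertex = 7, p_4 = 3. Add edge {3,7}. Now deg[7]=0, deg[3]=1.
Step 5: smallest deg-1 vertex = 3, p_5 = 11. Add edge {3,11}. Now deg[3]=0, deg[11]=1.
Step 6: smallest deg-1 vertex = 10, p_6 = 5. Add edge {5,10}. Now deg[10]=0, deg[5]=1.
Step 7: smallest deg-1 vertex = 5, p_7 = 2. Add edge {2,5}. Now deg[5]=0, deg[2]=2.
Step 8: smallest deg-1 vertex = 11, p_8 = 2. Add edge {2,11}. Now deg[11]=0, deg[2]=1.
Step 9: smallest deg-1 vertex = 2, p_9 = 8. Add edge {2,8}. Now deg[2]=0, deg[8]=1.
Step 10: smallest deg-1 vertex = 8, p_10 = 9. Add edge {8,9}. Now deg[8]=0, deg[9]=1.
Final: two remaining deg-1 vertices are 9, 12. Add edge {9,12}.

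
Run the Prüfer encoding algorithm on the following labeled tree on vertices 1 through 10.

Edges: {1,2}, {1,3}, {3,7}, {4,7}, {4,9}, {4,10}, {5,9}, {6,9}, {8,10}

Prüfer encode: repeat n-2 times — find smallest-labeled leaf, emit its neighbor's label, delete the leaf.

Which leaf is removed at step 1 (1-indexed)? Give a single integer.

Answer: 2

Derivation:
Step 1: current leaves = {2,5,6,8}. Remove leaf 2 (neighbor: 1).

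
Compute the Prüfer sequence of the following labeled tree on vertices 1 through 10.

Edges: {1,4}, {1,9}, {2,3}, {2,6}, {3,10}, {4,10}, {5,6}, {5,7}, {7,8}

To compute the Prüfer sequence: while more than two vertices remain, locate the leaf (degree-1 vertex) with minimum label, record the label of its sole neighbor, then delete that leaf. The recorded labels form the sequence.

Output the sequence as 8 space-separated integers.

Step 1: leaves = {8,9}. Remove smallest leaf 8, emit neighbor 7.
Step 2: leaves = {7,9}. Remove smallest leaf 7, emit neighbor 5.
Step 3: leaves = {5,9}. Remove smallest leaf 5, emit neighbor 6.
Step 4: leaves = {6,9}. Remove smallest leaf 6, emit neighbor 2.
Step 5: leaves = {2,9}. Remove smallest leaf 2, emit neighbor 3.
Step 6: leaves = {3,9}. Remove smallest leaf 3, emit neighbor 10.
Step 7: leaves = {9,10}. Remove smallest leaf 9, emit neighbor 1.
Step 8: leaves = {1,10}. Remove smallest leaf 1, emit neighbor 4.
Done: 2 vertices remain (4, 10). Sequence = [7 5 6 2 3 10 1 4]

Answer: 7 5 6 2 3 10 1 4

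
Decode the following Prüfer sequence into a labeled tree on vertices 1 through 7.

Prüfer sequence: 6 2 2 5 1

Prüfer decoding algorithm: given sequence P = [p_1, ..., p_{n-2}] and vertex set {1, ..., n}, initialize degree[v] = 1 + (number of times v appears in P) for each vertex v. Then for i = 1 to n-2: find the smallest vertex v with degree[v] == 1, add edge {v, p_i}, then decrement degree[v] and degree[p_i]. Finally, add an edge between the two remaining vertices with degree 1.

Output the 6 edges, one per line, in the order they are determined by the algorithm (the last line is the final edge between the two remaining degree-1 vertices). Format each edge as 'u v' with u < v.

Initial degrees: {1:2, 2:3, 3:1, 4:1, 5:2, 6:2, 7:1}
Step 1: smallest deg-1 vertex = 3, p_1 = 6. Add edge {3,6}. Now deg[3]=0, deg[6]=1.
Step 2: smallest deg-1 vertex = 4, p_2 = 2. Add edge {2,4}. Now deg[4]=0, deg[2]=2.
Step 3: smallest deg-1 vertex = 6, p_3 = 2. Add edge {2,6}. Now deg[6]=0, deg[2]=1.
Step 4: smallest deg-1 vertex = 2, p_4 = 5. Add edge {2,5}. Now deg[2]=0, deg[5]=1.
Step 5: smallest deg-1 vertex = 5, p_5 = 1. Add edge {1,5}. Now deg[5]=0, deg[1]=1.
Final: two remaining deg-1 vertices are 1, 7. Add edge {1,7}.

Answer: 3 6
2 4
2 6
2 5
1 5
1 7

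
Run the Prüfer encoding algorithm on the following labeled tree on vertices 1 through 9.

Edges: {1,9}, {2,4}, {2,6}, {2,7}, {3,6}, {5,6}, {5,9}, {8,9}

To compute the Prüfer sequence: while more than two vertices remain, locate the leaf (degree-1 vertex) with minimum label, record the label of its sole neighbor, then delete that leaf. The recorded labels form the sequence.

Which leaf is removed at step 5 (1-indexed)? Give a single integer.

Answer: 2

Derivation:
Step 1: current leaves = {1,3,4,7,8}. Remove leaf 1 (neighbor: 9).
Step 2: current leaves = {3,4,7,8}. Remove leaf 3 (neighbor: 6).
Step 3: current leaves = {4,7,8}. Remove leaf 4 (neighbor: 2).
Step 4: current leaves = {7,8}. Remove leaf 7 (neighbor: 2).
Step 5: current leaves = {2,8}. Remove leaf 2 (neighbor: 6).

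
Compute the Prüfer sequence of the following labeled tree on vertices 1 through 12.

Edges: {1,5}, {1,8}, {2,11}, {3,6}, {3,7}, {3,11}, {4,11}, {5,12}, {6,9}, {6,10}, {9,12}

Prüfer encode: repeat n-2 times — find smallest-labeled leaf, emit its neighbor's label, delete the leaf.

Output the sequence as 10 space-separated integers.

Step 1: leaves = {2,4,7,8,10}. Remove smallest leaf 2, emit neighbor 11.
Step 2: leaves = {4,7,8,10}. Remove smallest leaf 4, emit neighbor 11.
Step 3: leaves = {7,8,10,11}. Remove smallest leaf 7, emit neighbor 3.
Step 4: leaves = {8,10,11}. Remove smallest leaf 8, emit neighbor 1.
Step 5: leaves = {1,10,11}. Remove smallest leaf 1, emit neighbor 5.
Step 6: leaves = {5,10,11}. Remove smallest leaf 5, emit neighbor 12.
Step 7: leaves = {10,11,12}. Remove smallest leaf 10, emit neighbor 6.
Step 8: leaves = {11,12}. Remove smallest leaf 11, emit neighbor 3.
Step 9: leaves = {3,12}. Remove smallest leaf 3, emit neighbor 6.
Step 10: leaves = {6,12}. Remove smallest leaf 6, emit neighbor 9.
Done: 2 vertices remain (9, 12). Sequence = [11 11 3 1 5 12 6 3 6 9]

Answer: 11 11 3 1 5 12 6 3 6 9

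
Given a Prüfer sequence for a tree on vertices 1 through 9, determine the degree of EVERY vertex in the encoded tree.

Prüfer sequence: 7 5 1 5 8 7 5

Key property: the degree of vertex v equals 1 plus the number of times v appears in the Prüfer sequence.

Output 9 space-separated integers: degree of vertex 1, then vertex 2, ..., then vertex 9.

p_1 = 7: count[7] becomes 1
p_2 = 5: count[5] becomes 1
p_3 = 1: count[1] becomes 1
p_4 = 5: count[5] becomes 2
p_5 = 8: count[8] becomes 1
p_6 = 7: count[7] becomes 2
p_7 = 5: count[5] becomes 3
Degrees (1 + count): deg[1]=1+1=2, deg[2]=1+0=1, deg[3]=1+0=1, deg[4]=1+0=1, deg[5]=1+3=4, deg[6]=1+0=1, deg[7]=1+2=3, deg[8]=1+1=2, deg[9]=1+0=1

Answer: 2 1 1 1 4 1 3 2 1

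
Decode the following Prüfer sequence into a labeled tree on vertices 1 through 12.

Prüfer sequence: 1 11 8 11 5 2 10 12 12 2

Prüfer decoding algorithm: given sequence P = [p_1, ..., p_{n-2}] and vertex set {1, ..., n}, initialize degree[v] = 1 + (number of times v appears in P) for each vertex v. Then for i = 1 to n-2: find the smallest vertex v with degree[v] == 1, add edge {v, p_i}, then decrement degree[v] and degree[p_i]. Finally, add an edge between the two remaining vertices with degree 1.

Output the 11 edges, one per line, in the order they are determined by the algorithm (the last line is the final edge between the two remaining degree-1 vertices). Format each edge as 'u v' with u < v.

Initial degrees: {1:2, 2:3, 3:1, 4:1, 5:2, 6:1, 7:1, 8:2, 9:1, 10:2, 11:3, 12:3}
Step 1: smallest deg-1 vertex = 3, p_1 = 1. Add edge {1,3}. Now deg[3]=0, deg[1]=1.
Step 2: smallest deg-1 vertex = 1, p_2 = 11. Add edge {1,11}. Now deg[1]=0, deg[11]=2.
Step 3: smallest deg-1 vertex = 4, p_3 = 8. Add edge {4,8}. Now deg[4]=0, deg[8]=1.
Step 4: smallest deg-1 vertex = 6, p_4 = 11. Add edge {6,11}. Now deg[6]=0, deg[11]=1.
Step 5: smallest deg-1 vertex = 7, p_5 = 5. Add edge {5,7}. Now deg[7]=0, deg[5]=1.
Step 6: smallest deg-1 vertex = 5, p_6 = 2. Add edge {2,5}. Now deg[5]=0, deg[2]=2.
Step 7: smallest deg-1 vertex = 8, p_7 = 10. Add edge {8,10}. Now deg[8]=0, deg[10]=1.
Step 8: smallest deg-1 vertex = 9, p_8 = 12. Add edge {9,12}. Now deg[9]=0, deg[12]=2.
Step 9: smallest deg-1 vertex = 10, p_9 = 12. Add edge {10,12}. Now deg[10]=0, deg[12]=1.
Step 10: smallest deg-1 vertex = 11, p_10 = 2. Add edge {2,11}. Now deg[11]=0, deg[2]=1.
Final: two remaining deg-1 vertices are 2, 12. Add edge {2,12}.

Answer: 1 3
1 11
4 8
6 11
5 7
2 5
8 10
9 12
10 12
2 11
2 12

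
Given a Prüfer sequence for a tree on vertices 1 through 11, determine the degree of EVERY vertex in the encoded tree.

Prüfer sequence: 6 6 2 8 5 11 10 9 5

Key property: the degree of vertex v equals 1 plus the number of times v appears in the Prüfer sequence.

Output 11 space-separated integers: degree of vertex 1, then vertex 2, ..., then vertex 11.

p_1 = 6: count[6] becomes 1
p_2 = 6: count[6] becomes 2
p_3 = 2: count[2] becomes 1
p_4 = 8: count[8] becomes 1
p_5 = 5: count[5] becomes 1
p_6 = 11: count[11] becomes 1
p_7 = 10: count[10] becomes 1
p_8 = 9: count[9] becomes 1
p_9 = 5: count[5] becomes 2
Degrees (1 + count): deg[1]=1+0=1, deg[2]=1+1=2, deg[3]=1+0=1, deg[4]=1+0=1, deg[5]=1+2=3, deg[6]=1+2=3, deg[7]=1+0=1, deg[8]=1+1=2, deg[9]=1+1=2, deg[10]=1+1=2, deg[11]=1+1=2

Answer: 1 2 1 1 3 3 1 2 2 2 2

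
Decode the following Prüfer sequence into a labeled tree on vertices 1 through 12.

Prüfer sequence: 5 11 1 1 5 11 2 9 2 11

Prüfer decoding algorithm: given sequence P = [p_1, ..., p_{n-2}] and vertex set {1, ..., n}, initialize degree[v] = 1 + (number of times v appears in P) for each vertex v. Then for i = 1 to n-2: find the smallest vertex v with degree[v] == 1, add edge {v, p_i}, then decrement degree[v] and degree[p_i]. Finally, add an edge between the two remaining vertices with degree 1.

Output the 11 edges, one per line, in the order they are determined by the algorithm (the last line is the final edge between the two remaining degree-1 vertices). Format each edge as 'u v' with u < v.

Answer: 3 5
4 11
1 6
1 7
1 5
5 11
2 8
9 10
2 9
2 11
11 12

Derivation:
Initial degrees: {1:3, 2:3, 3:1, 4:1, 5:3, 6:1, 7:1, 8:1, 9:2, 10:1, 11:4, 12:1}
Step 1: smallest deg-1 vertex = 3, p_1 = 5. Add edge {3,5}. Now deg[3]=0, deg[5]=2.
Step 2: smallest deg-1 vertex = 4, p_2 = 11. Add edge {4,11}. Now deg[4]=0, deg[11]=3.
Step 3: smallest deg-1 vertex = 6, p_3 = 1. Add edge {1,6}. Now deg[6]=0, deg[1]=2.
Step 4: smallest deg-1 vertex = 7, p_4 = 1. Add edge {1,7}. Now deg[7]=0, deg[1]=1.
Step 5: smallest deg-1 vertex = 1, p_5 = 5. Add edge {1,5}. Now deg[1]=0, deg[5]=1.
Step 6: smallest deg-1 vertex = 5, p_6 = 11. Add edge {5,11}. Now deg[5]=0, deg[11]=2.
Step 7: smallest deg-1 vertex = 8, p_7 = 2. Add edge {2,8}. Now deg[8]=0, deg[2]=2.
Step 8: smallest deg-1 vertex = 10, p_8 = 9. Add edge {9,10}. Now deg[10]=0, deg[9]=1.
Step 9: smallest deg-1 vertex = 9, p_9 = 2. Add edge {2,9}. Now deg[9]=0, deg[2]=1.
Step 10: smallest deg-1 vertex = 2, p_10 = 11. Add edge {2,11}. Now deg[2]=0, deg[11]=1.
Final: two remaining deg-1 vertices are 11, 12. Add edge {11,12}.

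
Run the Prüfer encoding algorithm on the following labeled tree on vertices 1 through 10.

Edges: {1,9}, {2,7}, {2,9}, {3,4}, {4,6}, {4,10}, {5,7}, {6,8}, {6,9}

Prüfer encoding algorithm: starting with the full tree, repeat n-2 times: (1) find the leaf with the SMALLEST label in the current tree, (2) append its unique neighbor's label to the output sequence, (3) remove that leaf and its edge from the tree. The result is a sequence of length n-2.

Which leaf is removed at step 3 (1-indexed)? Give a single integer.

Answer: 5

Derivation:
Step 1: current leaves = {1,3,5,8,10}. Remove leaf 1 (neighbor: 9).
Step 2: current leaves = {3,5,8,10}. Remove leaf 3 (neighbor: 4).
Step 3: current leaves = {5,8,10}. Remove leaf 5 (neighbor: 7).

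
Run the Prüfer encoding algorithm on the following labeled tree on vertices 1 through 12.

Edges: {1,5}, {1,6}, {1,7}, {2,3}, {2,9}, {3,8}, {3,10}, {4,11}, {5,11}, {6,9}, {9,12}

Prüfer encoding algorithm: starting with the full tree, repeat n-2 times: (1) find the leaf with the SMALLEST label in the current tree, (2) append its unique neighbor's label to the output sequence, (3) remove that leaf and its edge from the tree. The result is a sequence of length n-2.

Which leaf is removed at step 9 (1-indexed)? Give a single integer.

Step 1: current leaves = {4,7,8,10,12}. Remove leaf 4 (neighbor: 11).
Step 2: current leaves = {7,8,10,11,12}. Remove leaf 7 (neighbor: 1).
Step 3: current leaves = {8,10,11,12}. Remove leaf 8 (neighbor: 3).
Step 4: current leaves = {10,11,12}. Remove leaf 10 (neighbor: 3).
Step 5: current leaves = {3,11,12}. Remove leaf 3 (neighbor: 2).
Step 6: current leaves = {2,11,12}. Remove leaf 2 (neighbor: 9).
Step 7: current leaves = {11,12}. Remove leaf 11 (neighbor: 5).
Step 8: current leaves = {5,12}. Remove leaf 5 (neighbor: 1).
Step 9: current leaves = {1,12}. Remove leaf 1 (neighbor: 6).

Answer: 1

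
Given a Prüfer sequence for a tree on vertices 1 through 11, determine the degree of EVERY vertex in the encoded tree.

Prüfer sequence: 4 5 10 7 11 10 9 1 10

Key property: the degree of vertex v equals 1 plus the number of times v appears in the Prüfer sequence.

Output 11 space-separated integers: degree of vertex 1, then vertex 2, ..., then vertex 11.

p_1 = 4: count[4] becomes 1
p_2 = 5: count[5] becomes 1
p_3 = 10: count[10] becomes 1
p_4 = 7: count[7] becomes 1
p_5 = 11: count[11] becomes 1
p_6 = 10: count[10] becomes 2
p_7 = 9: count[9] becomes 1
p_8 = 1: count[1] becomes 1
p_9 = 10: count[10] becomes 3
Degrees (1 + count): deg[1]=1+1=2, deg[2]=1+0=1, deg[3]=1+0=1, deg[4]=1+1=2, deg[5]=1+1=2, deg[6]=1+0=1, deg[7]=1+1=2, deg[8]=1+0=1, deg[9]=1+1=2, deg[10]=1+3=4, deg[11]=1+1=2

Answer: 2 1 1 2 2 1 2 1 2 4 2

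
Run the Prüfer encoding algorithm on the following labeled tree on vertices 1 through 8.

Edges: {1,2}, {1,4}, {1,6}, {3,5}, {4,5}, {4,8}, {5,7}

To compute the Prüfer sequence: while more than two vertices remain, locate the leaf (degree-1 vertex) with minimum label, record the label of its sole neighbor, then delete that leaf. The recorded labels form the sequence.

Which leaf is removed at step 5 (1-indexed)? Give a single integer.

Answer: 7

Derivation:
Step 1: current leaves = {2,3,6,7,8}. Remove leaf 2 (neighbor: 1).
Step 2: current leaves = {3,6,7,8}. Remove leaf 3 (neighbor: 5).
Step 3: current leaves = {6,7,8}. Remove leaf 6 (neighbor: 1).
Step 4: current leaves = {1,7,8}. Remove leaf 1 (neighbor: 4).
Step 5: current leaves = {7,8}. Remove leaf 7 (neighbor: 5).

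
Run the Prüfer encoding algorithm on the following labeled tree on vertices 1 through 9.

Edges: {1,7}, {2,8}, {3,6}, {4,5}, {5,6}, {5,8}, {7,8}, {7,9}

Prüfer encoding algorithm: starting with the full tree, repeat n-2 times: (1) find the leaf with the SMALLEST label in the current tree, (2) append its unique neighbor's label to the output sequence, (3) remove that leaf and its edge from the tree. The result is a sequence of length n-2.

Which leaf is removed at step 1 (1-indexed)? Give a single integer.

Step 1: current leaves = {1,2,3,4,9}. Remove leaf 1 (neighbor: 7).

Answer: 1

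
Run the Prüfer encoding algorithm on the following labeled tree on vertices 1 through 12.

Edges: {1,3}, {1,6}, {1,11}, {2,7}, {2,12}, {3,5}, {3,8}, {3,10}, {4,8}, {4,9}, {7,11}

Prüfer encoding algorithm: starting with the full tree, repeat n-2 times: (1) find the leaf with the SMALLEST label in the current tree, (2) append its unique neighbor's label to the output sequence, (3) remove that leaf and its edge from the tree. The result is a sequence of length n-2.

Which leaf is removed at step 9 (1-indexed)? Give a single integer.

Step 1: current leaves = {5,6,9,10,12}. Remove leaf 5 (neighbor: 3).
Step 2: current leaves = {6,9,10,12}. Remove leaf 6 (neighbor: 1).
Step 3: current leaves = {9,10,12}. Remove leaf 9 (neighbor: 4).
Step 4: current leaves = {4,10,12}. Remove leaf 4 (neighbor: 8).
Step 5: current leaves = {8,10,12}. Remove leaf 8 (neighbor: 3).
Step 6: current leaves = {10,12}. Remove leaf 10 (neighbor: 3).
Step 7: current leaves = {3,12}. Remove leaf 3 (neighbor: 1).
Step 8: current leaves = {1,12}. Remove leaf 1 (neighbor: 11).
Step 9: current leaves = {11,12}. Remove leaf 11 (neighbor: 7).

Answer: 11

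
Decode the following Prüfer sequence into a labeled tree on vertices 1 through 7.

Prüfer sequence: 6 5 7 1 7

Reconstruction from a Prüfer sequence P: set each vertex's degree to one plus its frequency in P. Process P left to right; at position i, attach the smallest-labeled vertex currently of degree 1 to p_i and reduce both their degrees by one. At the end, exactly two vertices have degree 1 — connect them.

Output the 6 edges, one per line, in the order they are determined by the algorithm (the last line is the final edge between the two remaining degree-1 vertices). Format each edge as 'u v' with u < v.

Initial degrees: {1:2, 2:1, 3:1, 4:1, 5:2, 6:2, 7:3}
Step 1: smallest deg-1 vertex = 2, p_1 = 6. Add edge {2,6}. Now deg[2]=0, deg[6]=1.
Step 2: smallest deg-1 vertex = 3, p_2 = 5. Add edge {3,5}. Now deg[3]=0, deg[5]=1.
Step 3: smallest deg-1 vertex = 4, p_3 = 7. Add edge {4,7}. Now deg[4]=0, deg[7]=2.
Step 4: smallest deg-1 vertex = 5, p_4 = 1. Add edge {1,5}. Now deg[5]=0, deg[1]=1.
Step 5: smallest deg-1 vertex = 1, p_5 = 7. Add edge {1,7}. Now deg[1]=0, deg[7]=1.
Final: two remaining deg-1 vertices are 6, 7. Add edge {6,7}.

Answer: 2 6
3 5
4 7
1 5
1 7
6 7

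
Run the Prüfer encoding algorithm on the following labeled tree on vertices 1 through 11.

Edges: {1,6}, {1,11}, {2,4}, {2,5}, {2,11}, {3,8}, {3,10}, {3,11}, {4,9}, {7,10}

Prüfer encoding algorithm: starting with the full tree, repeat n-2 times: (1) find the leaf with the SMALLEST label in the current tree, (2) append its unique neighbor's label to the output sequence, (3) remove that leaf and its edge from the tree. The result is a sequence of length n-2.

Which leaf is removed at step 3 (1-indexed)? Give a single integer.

Step 1: current leaves = {5,6,7,8,9}. Remove leaf 5 (neighbor: 2).
Step 2: current leaves = {6,7,8,9}. Remove leaf 6 (neighbor: 1).
Step 3: current leaves = {1,7,8,9}. Remove leaf 1 (neighbor: 11).

Answer: 1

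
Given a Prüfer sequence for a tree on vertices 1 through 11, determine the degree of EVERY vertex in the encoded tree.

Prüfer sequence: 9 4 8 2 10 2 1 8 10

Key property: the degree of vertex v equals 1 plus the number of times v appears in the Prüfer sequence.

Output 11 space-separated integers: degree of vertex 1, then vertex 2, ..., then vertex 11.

p_1 = 9: count[9] becomes 1
p_2 = 4: count[4] becomes 1
p_3 = 8: count[8] becomes 1
p_4 = 2: count[2] becomes 1
p_5 = 10: count[10] becomes 1
p_6 = 2: count[2] becomes 2
p_7 = 1: count[1] becomes 1
p_8 = 8: count[8] becomes 2
p_9 = 10: count[10] becomes 2
Degrees (1 + count): deg[1]=1+1=2, deg[2]=1+2=3, deg[3]=1+0=1, deg[4]=1+1=2, deg[5]=1+0=1, deg[6]=1+0=1, deg[7]=1+0=1, deg[8]=1+2=3, deg[9]=1+1=2, deg[10]=1+2=3, deg[11]=1+0=1

Answer: 2 3 1 2 1 1 1 3 2 3 1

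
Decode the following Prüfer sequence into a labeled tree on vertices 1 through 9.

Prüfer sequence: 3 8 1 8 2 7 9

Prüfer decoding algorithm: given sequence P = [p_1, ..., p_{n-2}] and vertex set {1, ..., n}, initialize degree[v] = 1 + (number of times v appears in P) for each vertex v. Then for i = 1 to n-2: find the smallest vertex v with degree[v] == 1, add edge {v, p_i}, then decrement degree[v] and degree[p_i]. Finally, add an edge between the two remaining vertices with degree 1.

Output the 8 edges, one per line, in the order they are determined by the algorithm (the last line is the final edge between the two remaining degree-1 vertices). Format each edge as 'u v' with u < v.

Initial degrees: {1:2, 2:2, 3:2, 4:1, 5:1, 6:1, 7:2, 8:3, 9:2}
Step 1: smallest deg-1 vertex = 4, p_1 = 3. Add edge {3,4}. Now deg[4]=0, deg[3]=1.
Step 2: smallest deg-1 vertex = 3, p_2 = 8. Add edge {3,8}. Now deg[3]=0, deg[8]=2.
Step 3: smallest deg-1 vertex = 5, p_3 = 1. Add edge {1,5}. Now deg[5]=0, deg[1]=1.
Step 4: smallest deg-1 vertex = 1, p_4 = 8. Add edge {1,8}. Now deg[1]=0, deg[8]=1.
Step 5: smallest deg-1 vertex = 6, p_5 = 2. Add edge {2,6}. Now deg[6]=0, deg[2]=1.
Step 6: smallest deg-1 vertex = 2, p_6 = 7. Add edge {2,7}. Now deg[2]=0, deg[7]=1.
Step 7: smallest deg-1 vertex = 7, p_7 = 9. Add edge {7,9}. Now deg[7]=0, deg[9]=1.
Final: two remaining deg-1 vertices are 8, 9. Add edge {8,9}.

Answer: 3 4
3 8
1 5
1 8
2 6
2 7
7 9
8 9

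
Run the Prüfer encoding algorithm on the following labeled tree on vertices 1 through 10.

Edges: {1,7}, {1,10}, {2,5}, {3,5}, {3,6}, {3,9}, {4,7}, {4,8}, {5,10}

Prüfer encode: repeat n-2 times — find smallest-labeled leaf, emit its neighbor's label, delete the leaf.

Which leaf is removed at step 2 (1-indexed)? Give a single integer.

Step 1: current leaves = {2,6,8,9}. Remove leaf 2 (neighbor: 5).
Step 2: current leaves = {6,8,9}. Remove leaf 6 (neighbor: 3).

Answer: 6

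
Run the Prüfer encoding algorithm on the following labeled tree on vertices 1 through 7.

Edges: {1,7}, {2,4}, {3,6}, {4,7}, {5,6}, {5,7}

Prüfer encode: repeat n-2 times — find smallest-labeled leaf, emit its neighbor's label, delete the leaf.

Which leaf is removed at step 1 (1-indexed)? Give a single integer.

Step 1: current leaves = {1,2,3}. Remove leaf 1 (neighbor: 7).

Answer: 1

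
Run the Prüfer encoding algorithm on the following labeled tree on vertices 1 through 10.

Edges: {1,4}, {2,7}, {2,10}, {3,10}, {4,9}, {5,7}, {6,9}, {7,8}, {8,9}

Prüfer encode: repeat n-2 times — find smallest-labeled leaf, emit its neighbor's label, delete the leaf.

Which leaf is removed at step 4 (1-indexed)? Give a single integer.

Answer: 5

Derivation:
Step 1: current leaves = {1,3,5,6}. Remove leaf 1 (neighbor: 4).
Step 2: current leaves = {3,4,5,6}. Remove leaf 3 (neighbor: 10).
Step 3: current leaves = {4,5,6,10}. Remove leaf 4 (neighbor: 9).
Step 4: current leaves = {5,6,10}. Remove leaf 5 (neighbor: 7).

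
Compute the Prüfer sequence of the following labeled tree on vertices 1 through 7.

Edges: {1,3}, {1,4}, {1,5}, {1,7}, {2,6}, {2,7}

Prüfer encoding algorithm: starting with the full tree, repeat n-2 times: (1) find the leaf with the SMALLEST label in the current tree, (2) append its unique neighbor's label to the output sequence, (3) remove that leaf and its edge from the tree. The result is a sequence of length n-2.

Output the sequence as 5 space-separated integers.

Answer: 1 1 1 7 2

Derivation:
Step 1: leaves = {3,4,5,6}. Remove smallest leaf 3, emit neighbor 1.
Step 2: leaves = {4,5,6}. Remove smallest leaf 4, emit neighbor 1.
Step 3: leaves = {5,6}. Remove smallest leaf 5, emit neighbor 1.
Step 4: leaves = {1,6}. Remove smallest leaf 1, emit neighbor 7.
Step 5: leaves = {6,7}. Remove smallest leaf 6, emit neighbor 2.
Done: 2 vertices remain (2, 7). Sequence = [1 1 1 7 2]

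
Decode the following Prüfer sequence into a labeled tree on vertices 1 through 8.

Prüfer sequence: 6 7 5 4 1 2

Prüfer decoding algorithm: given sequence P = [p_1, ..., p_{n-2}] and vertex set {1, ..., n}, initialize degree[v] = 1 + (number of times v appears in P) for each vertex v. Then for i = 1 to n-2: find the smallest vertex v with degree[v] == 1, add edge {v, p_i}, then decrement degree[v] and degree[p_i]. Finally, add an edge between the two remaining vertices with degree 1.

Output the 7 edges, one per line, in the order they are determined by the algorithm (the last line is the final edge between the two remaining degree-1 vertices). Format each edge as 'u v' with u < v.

Answer: 3 6
6 7
5 7
4 5
1 4
1 2
2 8

Derivation:
Initial degrees: {1:2, 2:2, 3:1, 4:2, 5:2, 6:2, 7:2, 8:1}
Step 1: smallest deg-1 vertex = 3, p_1 = 6. Add edge {3,6}. Now deg[3]=0, deg[6]=1.
Step 2: smallest deg-1 vertex = 6, p_2 = 7. Add edge {6,7}. Now deg[6]=0, deg[7]=1.
Step 3: smallest deg-1 vertex = 7, p_3 = 5. Add edge {5,7}. Now deg[7]=0, deg[5]=1.
Step 4: smallest deg-1 vertex = 5, p_4 = 4. Add edge {4,5}. Now deg[5]=0, deg[4]=1.
Step 5: smallest deg-1 vertex = 4, p_5 = 1. Add edge {1,4}. Now deg[4]=0, deg[1]=1.
Step 6: smallest deg-1 vertex = 1, p_6 = 2. Add edge {1,2}. Now deg[1]=0, deg[2]=1.
Final: two remaining deg-1 vertices are 2, 8. Add edge {2,8}.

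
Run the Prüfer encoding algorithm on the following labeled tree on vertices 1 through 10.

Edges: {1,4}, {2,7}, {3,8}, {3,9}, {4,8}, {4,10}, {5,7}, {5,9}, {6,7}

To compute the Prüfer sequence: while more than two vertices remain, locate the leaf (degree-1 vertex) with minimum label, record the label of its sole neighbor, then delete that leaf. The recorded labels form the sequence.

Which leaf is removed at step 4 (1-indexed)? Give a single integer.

Answer: 7

Derivation:
Step 1: current leaves = {1,2,6,10}. Remove leaf 1 (neighbor: 4).
Step 2: current leaves = {2,6,10}. Remove leaf 2 (neighbor: 7).
Step 3: current leaves = {6,10}. Remove leaf 6 (neighbor: 7).
Step 4: current leaves = {7,10}. Remove leaf 7 (neighbor: 5).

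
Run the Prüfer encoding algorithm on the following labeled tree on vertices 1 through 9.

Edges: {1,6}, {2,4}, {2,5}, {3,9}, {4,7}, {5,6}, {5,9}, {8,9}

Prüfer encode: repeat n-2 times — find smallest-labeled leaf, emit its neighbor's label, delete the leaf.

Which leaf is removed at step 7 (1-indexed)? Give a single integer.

Step 1: current leaves = {1,3,7,8}. Remove leaf 1 (neighbor: 6).
Step 2: current leaves = {3,6,7,8}. Remove leaf 3 (neighbor: 9).
Step 3: current leaves = {6,7,8}. Remove leaf 6 (neighbor: 5).
Step 4: current leaves = {7,8}. Remove leaf 7 (neighbor: 4).
Step 5: current leaves = {4,8}. Remove leaf 4 (neighbor: 2).
Step 6: current leaves = {2,8}. Remove leaf 2 (neighbor: 5).
Step 7: current leaves = {5,8}. Remove leaf 5 (neighbor: 9).

Answer: 5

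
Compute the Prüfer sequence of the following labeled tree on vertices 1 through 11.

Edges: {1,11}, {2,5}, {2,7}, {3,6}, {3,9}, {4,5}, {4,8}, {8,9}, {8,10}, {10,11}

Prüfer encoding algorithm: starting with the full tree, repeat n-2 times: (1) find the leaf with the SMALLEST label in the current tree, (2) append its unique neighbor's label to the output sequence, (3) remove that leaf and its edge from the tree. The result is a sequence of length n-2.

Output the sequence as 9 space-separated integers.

Step 1: leaves = {1,6,7}. Remove smallest leaf 1, emit neighbor 11.
Step 2: leaves = {6,7,11}. Remove smallest leaf 6, emit neighbor 3.
Step 3: leaves = {3,7,11}. Remove smallest leaf 3, emit neighbor 9.
Step 4: leaves = {7,9,11}. Remove smallest leaf 7, emit neighbor 2.
Step 5: leaves = {2,9,11}. Remove smallest leaf 2, emit neighbor 5.
Step 6: leaves = {5,9,11}. Remove smallest leaf 5, emit neighbor 4.
Step 7: leaves = {4,9,11}. Remove smallest leaf 4, emit neighbor 8.
Step 8: leaves = {9,11}. Remove smallest leaf 9, emit neighbor 8.
Step 9: leaves = {8,11}. Remove smallest leaf 8, emit neighbor 10.
Done: 2 vertices remain (10, 11). Sequence = [11 3 9 2 5 4 8 8 10]

Answer: 11 3 9 2 5 4 8 8 10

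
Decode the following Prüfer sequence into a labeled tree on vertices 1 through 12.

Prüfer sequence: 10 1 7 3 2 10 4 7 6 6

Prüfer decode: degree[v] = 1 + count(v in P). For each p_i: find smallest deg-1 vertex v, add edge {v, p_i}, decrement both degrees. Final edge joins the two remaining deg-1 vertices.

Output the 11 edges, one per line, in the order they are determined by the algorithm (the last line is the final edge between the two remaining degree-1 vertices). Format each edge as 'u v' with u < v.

Answer: 5 10
1 8
1 7
3 9
2 3
2 10
4 10
4 7
6 7
6 11
6 12

Derivation:
Initial degrees: {1:2, 2:2, 3:2, 4:2, 5:1, 6:3, 7:3, 8:1, 9:1, 10:3, 11:1, 12:1}
Step 1: smallest deg-1 vertex = 5, p_1 = 10. Add edge {5,10}. Now deg[5]=0, deg[10]=2.
Step 2: smallest deg-1 vertex = 8, p_2 = 1. Add edge {1,8}. Now deg[8]=0, deg[1]=1.
Step 3: smallest deg-1 vertex = 1, p_3 = 7. Add edge {1,7}. Now deg[1]=0, deg[7]=2.
Step 4: smallest deg-1 vertex = 9, p_4 = 3. Add edge {3,9}. Now deg[9]=0, deg[3]=1.
Step 5: smallest deg-1 vertex = 3, p_5 = 2. Add edge {2,3}. Now deg[3]=0, deg[2]=1.
Step 6: smallest deg-1 vertex = 2, p_6 = 10. Add edge {2,10}. Now deg[2]=0, deg[10]=1.
Step 7: smallest deg-1 vertex = 10, p_7 = 4. Add edge {4,10}. Now deg[10]=0, deg[4]=1.
Step 8: smallest deg-1 vertex = 4, p_8 = 7. Add edge {4,7}. Now deg[4]=0, deg[7]=1.
Step 9: smallest deg-1 vertex = 7, p_9 = 6. Add edge {6,7}. Now deg[7]=0, deg[6]=2.
Step 10: smallest deg-1 vertex = 11, p_10 = 6. Add edge {6,11}. Now deg[11]=0, deg[6]=1.
Final: two remaining deg-1 vertices are 6, 12. Add edge {6,12}.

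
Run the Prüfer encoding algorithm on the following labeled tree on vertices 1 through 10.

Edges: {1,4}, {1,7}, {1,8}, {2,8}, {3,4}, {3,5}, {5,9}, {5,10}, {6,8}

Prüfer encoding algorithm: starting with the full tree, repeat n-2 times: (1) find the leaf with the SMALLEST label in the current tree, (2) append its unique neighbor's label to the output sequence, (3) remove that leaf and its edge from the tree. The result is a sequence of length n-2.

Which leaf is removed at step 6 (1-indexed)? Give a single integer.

Step 1: current leaves = {2,6,7,9,10}. Remove leaf 2 (neighbor: 8).
Step 2: current leaves = {6,7,9,10}. Remove leaf 6 (neighbor: 8).
Step 3: current leaves = {7,8,9,10}. Remove leaf 7 (neighbor: 1).
Step 4: current leaves = {8,9,10}. Remove leaf 8 (neighbor: 1).
Step 5: current leaves = {1,9,10}. Remove leaf 1 (neighbor: 4).
Step 6: current leaves = {4,9,10}. Remove leaf 4 (neighbor: 3).

Answer: 4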